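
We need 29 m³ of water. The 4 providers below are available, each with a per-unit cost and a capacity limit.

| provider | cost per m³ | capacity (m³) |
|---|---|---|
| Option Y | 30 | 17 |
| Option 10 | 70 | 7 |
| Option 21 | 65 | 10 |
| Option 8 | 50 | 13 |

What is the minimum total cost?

Use providers in increasing cost order.
Option Y at 30: take all 17 m³ → 12 still needed.
Take 12 from Option 8 at 50 to finish.
Option 21, Option 10: unused.
Cost = 17×30 + 12×50 = 1110.

1110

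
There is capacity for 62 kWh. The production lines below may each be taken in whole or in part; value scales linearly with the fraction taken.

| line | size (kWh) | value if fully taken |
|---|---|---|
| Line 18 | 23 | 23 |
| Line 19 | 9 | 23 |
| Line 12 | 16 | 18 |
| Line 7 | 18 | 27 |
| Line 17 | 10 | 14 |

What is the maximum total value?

91

Rank by value-to-size ratio: Line 19 23/9≈2.56, Line 7 27/18≈1.5, Line 17 14/10≈1.4, Line 12 18/16≈1.12, Line 18 23/23≈1.
All 9 kWh of Line 19 fit (value 23) — 53 remain.
Take all of Line 7 (18 kWh, value 27) — 35 kWh left.
Line 17: take in full, 10 kWh for value 14 — 25 left.
Take all of Line 12 (16 kWh, value 18) — 9 kWh left.
Fill the last 9 kWh with part of Line 18: 9/23 of it earns 9.
Total value = 91.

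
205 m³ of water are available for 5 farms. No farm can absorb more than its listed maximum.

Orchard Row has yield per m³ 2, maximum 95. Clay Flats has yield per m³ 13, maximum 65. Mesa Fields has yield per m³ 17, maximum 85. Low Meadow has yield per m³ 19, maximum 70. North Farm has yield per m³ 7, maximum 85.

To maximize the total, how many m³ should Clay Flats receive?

Rank by yield per m³: Low Meadow 19 > Mesa Fields 17 > Clay Flats 13 > North Farm 7 > Orchard Row 2.
Low Meadow: +70 to 70 (cap) — 135 left.
Give Mesa Fields 85 to hit its cap of 85 — 50 left.
Only 50 left; Clay Flats takes them to reach 50.

50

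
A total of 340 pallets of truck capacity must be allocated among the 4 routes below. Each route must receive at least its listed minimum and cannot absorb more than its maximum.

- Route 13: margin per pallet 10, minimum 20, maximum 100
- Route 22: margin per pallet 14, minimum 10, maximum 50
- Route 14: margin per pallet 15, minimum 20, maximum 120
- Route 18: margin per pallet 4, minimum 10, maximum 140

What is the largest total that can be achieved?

3780

Meeting every minimum uses 20+10+20+10 = 60 pallets, leaving 280.
Highest margin per pallet first: Route 14 15 > Route 22 14 > Route 13 10 > Route 18 4.
Route 14: +100 to 120 (cap) — 180 left.
Route 22 takes 40 more to reach its cap of 50 — 140 left.
Route 13: +80 to 100 (cap) — 60 left.
Route 18: +60 (room for 130) → 70. Pool exhausted.
Total = 10×100 + 14×50 + 15×120 + 4×70 = 3780.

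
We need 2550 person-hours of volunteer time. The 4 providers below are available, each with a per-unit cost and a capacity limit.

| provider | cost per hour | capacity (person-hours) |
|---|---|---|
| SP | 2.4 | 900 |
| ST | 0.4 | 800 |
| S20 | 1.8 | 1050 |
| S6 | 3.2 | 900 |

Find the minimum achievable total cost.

Use providers in increasing cost order.
Take 800 from ST at 0.4 — need 1750 more.
S20 at 1.8: take all 1050 person-hours — 700 still needed.
Take 700 from SP at 2.4 to finish.
S6: unused.
Cost = 800×0.4 + 1050×1.8 + 700×2.4 = 3890.

3890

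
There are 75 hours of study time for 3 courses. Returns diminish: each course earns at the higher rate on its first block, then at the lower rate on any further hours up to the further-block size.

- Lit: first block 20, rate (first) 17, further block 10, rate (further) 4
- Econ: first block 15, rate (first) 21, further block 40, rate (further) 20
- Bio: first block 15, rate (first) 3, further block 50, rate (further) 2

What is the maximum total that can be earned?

Rank every tier by rate: Econ/first 21 > Econ/second 20 > Lit/first 17 > Lit/second 4 > Bio/first 3 > Bio/second 2.
Econ first at 21: fill all 15 → 60 left.
Econ/second (20): +40 → 20 left.
Lit first at 17: fill all 20 → 0 left.
Total = 21×15 + 20×40 + 17×20 = 1455.

1455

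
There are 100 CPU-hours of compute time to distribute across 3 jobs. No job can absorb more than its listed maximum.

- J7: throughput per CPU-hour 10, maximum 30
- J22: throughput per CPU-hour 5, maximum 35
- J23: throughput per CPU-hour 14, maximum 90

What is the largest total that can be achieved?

1360

Order the jobs by throughput per CPU-hour: J23 14 > J7 10 > J22 5.
J23: +90 to 90 (cap) — 10 left.
J7: +10 (room for 30) → 10. Pool exhausted.
Total = 10×10 + 14×90 = 1360.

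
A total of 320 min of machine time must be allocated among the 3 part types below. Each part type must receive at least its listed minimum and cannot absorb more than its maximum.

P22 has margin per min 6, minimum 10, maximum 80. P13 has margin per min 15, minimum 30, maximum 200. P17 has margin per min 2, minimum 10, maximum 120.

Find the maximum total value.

Meeting every minimum uses 10+30+10 = 50 min, leaving 270.
Order the part types by margin per min: P13 15 > P22 6 > P17 2.
P13 takes 170 more to reach its cap of 200 → 100 left.
P22 takes 70 more to reach its cap of 80 → 30 left.
P17: +30 (room for 110) → 40. Pool exhausted.
Total = 6×80 + 15×200 + 2×40 = 3560.

3560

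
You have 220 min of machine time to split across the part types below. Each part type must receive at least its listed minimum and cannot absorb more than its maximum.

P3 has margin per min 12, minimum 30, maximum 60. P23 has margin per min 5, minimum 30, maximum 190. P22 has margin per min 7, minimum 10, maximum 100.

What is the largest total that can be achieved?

1720

Meeting every minimum uses 30+30+10 = 70 min, leaving 150.
Order the part types by margin per min: P3 12 > P22 7 > P23 5.
P3: +30 to 60 (cap) ; 120 left.
Give P22 90 more to hit its cap of 100 ; 30 left.
P23 has room for 160 more but only 30 remain, so it gets 60.
Total = 12×60 + 5×60 + 7×100 = 1720.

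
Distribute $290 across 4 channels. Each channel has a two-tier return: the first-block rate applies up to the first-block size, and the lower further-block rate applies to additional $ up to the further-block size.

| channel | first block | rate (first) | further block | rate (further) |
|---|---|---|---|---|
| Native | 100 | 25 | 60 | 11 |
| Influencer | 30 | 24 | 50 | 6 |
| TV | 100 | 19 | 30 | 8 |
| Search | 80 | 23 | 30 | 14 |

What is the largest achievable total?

6580

Order all 8 blocks by rate: Native/T1 25 > Influencer/T1 24 > Search/T1 23 > TV/T1 19 > Search/T2 14 > Native/T2 11 > TV/T2 8 > Influencer/T2 6.
Fill Native T1 block (100 at 25) ; 190 left.
Influencer T1 at 24: fill all 30 ; 160 left.
Search T1 at 23: fill all 80 ; 80 left.
TV T1 at 19: only 80 left, fill 80.
Total = 25×100 + 24×30 + 23×80 + 19×80 = 6580.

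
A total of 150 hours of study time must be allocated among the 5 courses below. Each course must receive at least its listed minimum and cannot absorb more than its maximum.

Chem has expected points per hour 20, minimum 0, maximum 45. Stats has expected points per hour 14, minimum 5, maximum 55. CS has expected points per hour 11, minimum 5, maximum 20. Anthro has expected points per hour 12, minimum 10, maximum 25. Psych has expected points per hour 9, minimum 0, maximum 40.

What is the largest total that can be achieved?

2235

Meeting every minimum uses 0+5+5+10+0 = 20 hours, leaving 130.
Highest expected points per hour first: Chem 20 > Stats 14 > Anthro 12 > CS 11 > Psych 9.
Chem takes 45 more to reach its cap of 45 — 85 left.
Give Stats 50 more to hit its cap of 55 — 35 left.
Anthro: +15 to 25 (cap) — 20 left.
CS: +15 to 20 (cap) — 5 left.
Psych has room for 40 more but only 5 remain, so it gets 5.
Total = 20×45 + 14×55 + 11×20 + 12×25 + 9×5 = 2235.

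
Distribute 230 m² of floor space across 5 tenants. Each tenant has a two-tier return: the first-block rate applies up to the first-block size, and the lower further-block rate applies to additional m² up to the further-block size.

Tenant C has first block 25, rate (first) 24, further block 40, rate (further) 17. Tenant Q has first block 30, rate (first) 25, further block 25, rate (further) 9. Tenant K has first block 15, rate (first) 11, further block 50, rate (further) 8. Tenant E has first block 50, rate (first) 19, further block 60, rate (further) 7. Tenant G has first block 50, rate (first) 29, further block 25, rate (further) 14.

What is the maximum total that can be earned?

4890

Rank every tier by rate: Tenant G/T1 29 > Tenant Q/T1 25 > Tenant C/T1 24 > Tenant E/T1 19 > Tenant C/T2 17 > Tenant G/T2 14 > Tenant K/T1 11 > Tenant Q/T2 9 > Tenant K/T2 8 > Tenant E/T2 7.
Tenant G T1 at 29: fill all 50 — 180 left.
Tenant Q T1 at 25: fill all 30 — 150 left.
Fill Tenant C T1 block (25 at 24) — 125 left.
Fill Tenant E T1 block (50 at 19) — 75 left.
Fill Tenant C T2 block (40 at 17) — 35 left.
Tenant G/T2 (14): +25 — 10 left.
10 remain; put them into Tenant K T1 at 11.
Total = 29×50 + 25×30 + 24×25 + 19×50 + 17×40 + 14×25 + 11×10 = 4890.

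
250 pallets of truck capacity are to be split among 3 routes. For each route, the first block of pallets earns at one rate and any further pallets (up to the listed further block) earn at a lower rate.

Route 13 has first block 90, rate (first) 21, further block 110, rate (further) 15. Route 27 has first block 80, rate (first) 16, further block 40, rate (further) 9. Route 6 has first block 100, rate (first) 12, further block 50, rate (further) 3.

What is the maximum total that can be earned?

Order all 6 blocks by rate: Route 13/T1 21 > Route 27/T1 16 > Route 13/T2 15 > Route 6/T1 12 > Route 27/T2 9 > Route 6/T2 3.
Fill Route 13 T1 block (90 at 21) ; 160 left.
Route 27 T1 at 16: fill all 80 ; 80 left.
80 remain; put them into Route 13 T2 at 15.
Total = 21×90 + 16×80 + 15×80 = 4370.

4370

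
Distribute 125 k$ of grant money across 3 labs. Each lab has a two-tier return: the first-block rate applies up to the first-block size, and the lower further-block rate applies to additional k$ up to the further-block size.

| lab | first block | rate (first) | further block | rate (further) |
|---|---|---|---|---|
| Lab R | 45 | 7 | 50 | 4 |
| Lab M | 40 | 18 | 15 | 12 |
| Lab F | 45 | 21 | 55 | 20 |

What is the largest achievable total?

2495

Rank every tier by rate: Lab F/T1 21 > Lab F/T2 20 > Lab M/T1 18 > Lab M/T2 12 > Lab R/T1 7 > Lab R/T2 4.
Lab F T1 at 21: fill all 45 → 80 left.
Fill Lab F T2 block (55 at 20) → 25 left.
Lab M T1 at 18: only 25 left, fill 25.
Total = 21×45 + 20×55 + 18×25 = 2495.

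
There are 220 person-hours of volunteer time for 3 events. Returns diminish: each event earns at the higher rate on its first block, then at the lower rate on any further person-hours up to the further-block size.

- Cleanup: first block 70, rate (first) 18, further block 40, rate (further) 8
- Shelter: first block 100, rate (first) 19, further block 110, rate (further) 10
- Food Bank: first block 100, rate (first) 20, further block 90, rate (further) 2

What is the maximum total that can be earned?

4260

Rank every tier by rate: Food Bank/tier1 20 > Shelter/tier1 19 > Cleanup/tier1 18 > Shelter/tier2 10 > Cleanup/tier2 8 > Food Bank/tier2 2.
Fill Food Bank tier1 block (100 at 20) ; 120 left.
Shelter/tier1 (19): +100 ; 20 left.
20 remain; put them into Cleanup tier1 at 18.
Total = 20×100 + 19×100 + 18×20 = 4260.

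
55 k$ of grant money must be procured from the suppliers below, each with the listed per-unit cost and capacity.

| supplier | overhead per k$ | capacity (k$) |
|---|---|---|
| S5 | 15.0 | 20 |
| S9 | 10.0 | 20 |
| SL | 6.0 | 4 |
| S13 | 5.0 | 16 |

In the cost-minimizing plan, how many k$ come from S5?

Cheapest first:
Take 16 from S13 at 5.0 ; need 39 more.
SL at 6.0: take all 4 k$ ; 35 still needed.
S9 at 10.0: take all 20 k$ ; 15 still needed.
Take 15 from S5 at 15.0 to finish.

15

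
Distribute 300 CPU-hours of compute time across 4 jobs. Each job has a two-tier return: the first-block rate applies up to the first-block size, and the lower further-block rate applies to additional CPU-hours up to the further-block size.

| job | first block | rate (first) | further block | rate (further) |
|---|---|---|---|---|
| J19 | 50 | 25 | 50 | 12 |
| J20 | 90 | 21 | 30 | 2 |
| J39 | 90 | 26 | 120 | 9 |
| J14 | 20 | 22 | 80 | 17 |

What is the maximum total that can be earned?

6770

Rank every tier by rate: J39/T1 26 > J19/T1 25 > J14/T1 22 > J20/T1 21 > J14/T2 17 > J19/T2 12 > J39/T2 9 > J20/T2 2.
J39 T1 at 26: fill all 90 → 210 left.
J19/T1 (25): +50 → 160 left.
J14/T1 (22): +20 → 140 left.
Fill J20 T1 block (90 at 21) → 50 left.
J14 T2 at 17: only 50 left, fill 50.
Total = 26×90 + 25×50 + 22×20 + 21×90 + 17×50 = 6770.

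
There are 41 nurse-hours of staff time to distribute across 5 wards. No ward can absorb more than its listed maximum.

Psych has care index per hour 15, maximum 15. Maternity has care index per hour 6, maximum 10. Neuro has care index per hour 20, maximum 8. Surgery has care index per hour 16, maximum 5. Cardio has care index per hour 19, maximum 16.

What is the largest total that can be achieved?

Rank by care index per hour: Neuro 20 > Cardio 19 > Surgery 16 > Psych 15 > Maternity 6.
Neuro takes 8 to reach its cap of 8 — 33 left.
Cardio takes 16 to reach its cap of 16 — 17 left.
Give Surgery 5 to hit its cap of 5 — 12 left.
Psych has room for 15 but only 12 remain, so it gets 12.
Total = 15×12 + 20×8 + 16×5 + 19×16 = 724.

724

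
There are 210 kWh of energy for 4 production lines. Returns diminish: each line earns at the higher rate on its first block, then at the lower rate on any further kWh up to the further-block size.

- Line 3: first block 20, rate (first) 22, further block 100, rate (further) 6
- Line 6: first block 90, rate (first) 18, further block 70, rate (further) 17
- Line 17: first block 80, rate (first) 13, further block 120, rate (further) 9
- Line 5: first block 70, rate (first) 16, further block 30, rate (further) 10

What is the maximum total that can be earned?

Order all 8 blocks by rate: Line 3/tier1 22 > Line 6/tier1 18 > Line 6/tier2 17 > Line 5/tier1 16 > Line 17/tier1 13 > Line 5/tier2 10 > Line 17/tier2 9 > Line 3/tier2 6.
Fill Line 3 tier1 block (20 at 22) ; 190 left.
Fill Line 6 tier1 block (90 at 18) ; 100 left.
Line 6 tier2 at 17: fill all 70 ; 30 left.
30 remain; put them into Line 5 tier1 at 16.
Total = 22×20 + 18×90 + 17×70 + 16×30 = 3730.

3730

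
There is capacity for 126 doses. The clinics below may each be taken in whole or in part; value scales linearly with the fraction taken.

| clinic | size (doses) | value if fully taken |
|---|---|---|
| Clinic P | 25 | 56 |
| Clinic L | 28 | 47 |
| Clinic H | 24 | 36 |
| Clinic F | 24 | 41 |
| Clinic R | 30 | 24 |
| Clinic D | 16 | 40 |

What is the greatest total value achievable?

Best value per unit of size first: Clinic D 40/16≈2.5, Clinic P 56/25≈2.24, Clinic F 41/24≈1.71, Clinic L 47/28≈1.68, Clinic H 36/24≈1.5, Clinic R 24/30≈0.8.
Clinic D: take in full, 16 doses for value 40 ; 110 left.
Take all of Clinic P (25 doses, value 56) ; 85 doses left.
Take all of Clinic F (24 doses, value 41) ; 61 doses left.
Clinic L: take in full, 28 doses for value 47 ; 33 left.
Take all of Clinic H (24 doses, value 36) ; 9 doses left.
9 doses left: a 9/30 share of Clinic R gives 24×9/30 = 7.2.
Total value = 227.2.

227.2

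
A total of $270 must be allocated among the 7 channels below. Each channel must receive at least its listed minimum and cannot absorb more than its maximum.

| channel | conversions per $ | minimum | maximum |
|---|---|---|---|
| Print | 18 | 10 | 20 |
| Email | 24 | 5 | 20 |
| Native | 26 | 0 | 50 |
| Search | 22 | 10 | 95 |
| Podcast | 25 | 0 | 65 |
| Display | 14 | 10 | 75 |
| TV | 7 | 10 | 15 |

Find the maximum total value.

6065

Meeting every minimum uses 10+5+0+10+0+10+10 = 45 $, leaving 225.
Order the channels by conversions per $: Native 26 > Podcast 25 > Email 24 > Search 22 > Print 18 > Display 14 > TV 7.
Give Native 50 more to hit its cap of 50 → 175 left.
Podcast: +65 to 65 (cap) → 110 left.
Give Email 15 more to hit its cap of 20 → 95 left.
Search takes 85 more to reach its cap of 95 → 10 left.
Give Print 10 more to hit its cap of 20 → 0 left.
Total = 18×20 + 24×20 + 26×50 + 22×95 + 25×65 + 14×10 + 7×10 = 6065.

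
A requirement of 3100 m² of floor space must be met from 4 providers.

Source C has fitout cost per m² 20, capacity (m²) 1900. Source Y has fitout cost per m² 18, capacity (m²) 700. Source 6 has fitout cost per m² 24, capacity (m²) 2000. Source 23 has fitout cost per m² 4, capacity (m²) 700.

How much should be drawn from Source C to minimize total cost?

Fill from the cheapest provider first.
Source 23 at 4: take all 700 m² → 2400 still needed.
Source Y (18): use full 700 → 1700 m² to go.
Source C (20): take the remaining 1700 → done.
Source 6: unused.

1700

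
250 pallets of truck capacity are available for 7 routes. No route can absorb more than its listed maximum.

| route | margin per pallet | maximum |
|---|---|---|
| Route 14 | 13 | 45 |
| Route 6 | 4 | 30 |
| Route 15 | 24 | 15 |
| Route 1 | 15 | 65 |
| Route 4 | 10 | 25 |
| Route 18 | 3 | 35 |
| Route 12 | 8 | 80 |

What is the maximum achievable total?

2890

Highest margin per pallet first: Route 15 24 > Route 1 15 > Route 14 13 > Route 4 10 > Route 12 8 > Route 6 4 > Route 18 3.
Route 15 takes 15 to reach its cap of 15 — 235 left.
Route 1: +65 to 65 (cap) — 170 left.
Route 14: +45 to 45 (cap) — 125 left.
Give Route 4 25 to hit its cap of 25 — 100 left.
Route 12: +80 to 80 (cap) — 20 left.
Route 6 has room for 30 but only 20 remain, so it gets 20.
Total = 13×45 + 4×20 + 24×15 + 15×65 + 10×25 + 8×80 = 2890.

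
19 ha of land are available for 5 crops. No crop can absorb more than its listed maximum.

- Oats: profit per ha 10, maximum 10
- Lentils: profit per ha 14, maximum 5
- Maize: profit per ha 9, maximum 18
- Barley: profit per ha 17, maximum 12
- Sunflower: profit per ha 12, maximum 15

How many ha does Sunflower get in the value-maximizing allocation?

2

Highest profit per ha first: Barley 17 > Lentils 14 > Sunflower 12 > Oats 10 > Maize 9.
Barley: +12 to 12 (cap) ; 7 left.
Lentils takes 5 to reach its cap of 5 ; 2 left.
Only 2 left; Sunflower takes them to reach 2.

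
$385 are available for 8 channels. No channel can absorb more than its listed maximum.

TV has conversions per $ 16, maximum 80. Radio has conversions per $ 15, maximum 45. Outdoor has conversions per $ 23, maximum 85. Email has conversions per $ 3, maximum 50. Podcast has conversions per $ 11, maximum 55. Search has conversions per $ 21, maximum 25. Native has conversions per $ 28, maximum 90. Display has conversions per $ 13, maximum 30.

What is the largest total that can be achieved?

Rank by conversions per $: Native 28 > Outdoor 23 > Search 21 > TV 16 > Radio 15 > Display 13 > Podcast 11 > Email 3.
Give Native 90 to hit its cap of 90 — 295 left.
Give Outdoor 85 to hit its cap of 85 — 210 left.
Search: +25 to 25 (cap) — 185 left.
TV: +80 to 80 (cap) — 105 left.
Give Radio 45 to hit its cap of 45 — 60 left.
Display takes 30 to reach its cap of 30 — 30 left.
Only 30 left; Podcast takes them to reach 30.
Total = 16×80 + 15×45 + 23×85 + 11×30 + 21×25 + 28×90 + 13×30 = 7675.

7675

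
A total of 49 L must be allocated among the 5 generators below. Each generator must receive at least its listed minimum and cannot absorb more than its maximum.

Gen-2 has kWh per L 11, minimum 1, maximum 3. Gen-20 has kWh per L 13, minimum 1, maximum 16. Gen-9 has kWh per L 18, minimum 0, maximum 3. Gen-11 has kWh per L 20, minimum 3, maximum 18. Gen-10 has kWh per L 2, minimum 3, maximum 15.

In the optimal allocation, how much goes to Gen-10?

Meeting every minimum uses 1+1+0+3+3 = 8 L, leaving 41.
Rank by kWh per L: Gen-11 20 > Gen-9 18 > Gen-20 13 > Gen-2 11 > Gen-10 2.
Gen-11: +15 to 18 (cap) → 26 left.
Gen-9: +3 to 3 (cap) → 23 left.
Give Gen-20 15 more to hit its cap of 16 → 8 left.
Give Gen-2 2 more to hit its cap of 3 → 6 left.
Gen-10: +6 (room for 12) → 9. Pool exhausted.

9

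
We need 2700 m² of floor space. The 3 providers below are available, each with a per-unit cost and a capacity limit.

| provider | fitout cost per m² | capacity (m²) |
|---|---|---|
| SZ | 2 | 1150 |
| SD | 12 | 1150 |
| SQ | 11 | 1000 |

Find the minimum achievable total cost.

Cheapest first:
SZ at 2: take all 1150 m² — 1550 still needed.
Take 1000 from SQ at 11 — need 550 more.
Take 550 from SD at 12 to finish.
Cost = 1150×2 + 1000×11 + 550×12 = 19900.

19900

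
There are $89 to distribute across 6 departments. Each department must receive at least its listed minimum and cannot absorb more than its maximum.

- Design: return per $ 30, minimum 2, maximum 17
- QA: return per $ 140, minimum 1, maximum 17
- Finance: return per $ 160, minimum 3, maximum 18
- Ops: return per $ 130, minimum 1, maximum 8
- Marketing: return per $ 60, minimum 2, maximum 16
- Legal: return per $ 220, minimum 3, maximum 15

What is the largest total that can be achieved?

Meeting every minimum uses 2+1+3+1+2+3 = 12 $, leaving 77.
Highest return per $ first: Legal 220 > Finance 160 > QA 140 > Ops 130 > Marketing 60 > Design 30.
Legal: +12 to 15 (cap) — 65 left.
Finance: +15 to 18 (cap) — 50 left.
Give QA 16 more to hit its cap of 17 — 34 left.
Ops: +7 to 8 (cap) — 27 left.
Give Marketing 14 more to hit its cap of 16 — 13 left.
Design: +13 (room for 15) → 15. Pool exhausted.
Total = 30×15 + 140×17 + 160×18 + 130×8 + 60×16 + 220×15 = 11010.

11010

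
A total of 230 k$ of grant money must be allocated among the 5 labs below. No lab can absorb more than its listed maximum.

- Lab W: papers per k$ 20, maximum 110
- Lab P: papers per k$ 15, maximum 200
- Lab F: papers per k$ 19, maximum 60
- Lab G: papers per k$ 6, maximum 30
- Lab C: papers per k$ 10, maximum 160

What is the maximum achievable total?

4240

Rank by papers per k$: Lab W 20 > Lab F 19 > Lab P 15 > Lab C 10 > Lab G 6.
Lab W takes 110 to reach its cap of 110 ; 120 left.
Lab F: +60 to 60 (cap) ; 60 left.
Lab P: +60 (room for 200) → 60. Pool exhausted.
Total = 20×110 + 15×60 + 19×60 = 4240.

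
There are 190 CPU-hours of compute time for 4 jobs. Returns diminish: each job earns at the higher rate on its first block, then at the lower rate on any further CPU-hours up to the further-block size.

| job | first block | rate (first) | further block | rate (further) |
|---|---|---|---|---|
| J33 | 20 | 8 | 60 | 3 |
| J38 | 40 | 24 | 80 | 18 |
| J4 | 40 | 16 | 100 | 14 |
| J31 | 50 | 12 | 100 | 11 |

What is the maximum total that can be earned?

3460

Treat each block as its own option and order by rate: J38/T1 24 > J38/T2 18 > J4/T1 16 > J4/T2 14 > J31/T1 12 > J31/T2 11 > J33/T1 8 > J33/T2 3.
J38 T1 at 24: fill all 40 → 150 left.
Fill J38 T2 block (80 at 18) → 70 left.
J4 T1 at 16: fill all 40 → 30 left.
J4 T2 at 14: only 30 left, fill 30.
Total = 24×40 + 18×80 + 16×40 + 14×30 = 3460.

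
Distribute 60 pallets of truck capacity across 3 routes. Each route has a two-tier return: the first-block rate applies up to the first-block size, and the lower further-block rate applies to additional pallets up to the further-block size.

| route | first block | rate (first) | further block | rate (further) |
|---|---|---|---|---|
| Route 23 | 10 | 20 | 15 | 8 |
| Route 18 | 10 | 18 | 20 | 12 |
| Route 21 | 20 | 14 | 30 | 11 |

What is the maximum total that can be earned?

Rank every tier by rate: Route 23/tier1 20 > Route 18/tier1 18 > Route 21/tier1 14 > Route 18/tier2 12 > Route 21/tier2 11 > Route 23/tier2 8.
Route 23/tier1 (20): +10 ; 50 left.
Route 18/tier1 (18): +10 ; 40 left.
Fill Route 21 tier1 block (20 at 14) ; 20 left.
Route 18/tier2 (12): +20 ; 0 left.
Total = 20×10 + 18×10 + 14×20 + 12×20 = 900.

900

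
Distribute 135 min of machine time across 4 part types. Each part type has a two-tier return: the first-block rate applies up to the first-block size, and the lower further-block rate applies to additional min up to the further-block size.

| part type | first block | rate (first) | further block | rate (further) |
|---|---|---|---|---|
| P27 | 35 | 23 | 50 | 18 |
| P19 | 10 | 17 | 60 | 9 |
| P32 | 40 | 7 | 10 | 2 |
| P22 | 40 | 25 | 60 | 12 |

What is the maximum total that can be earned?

Rank every tier by rate: P22/T1 25 > P27/T1 23 > P27/T2 18 > P19/T1 17 > P22/T2 12 > P19/T2 9 > P32/T1 7 > P32/T2 2.
Fill P22 T1 block (40 at 25) — 95 left.
P27/T1 (23): +35 — 60 left.
Fill P27 T2 block (50 at 18) — 10 left.
P19/T1 (17): +10 — 0 left.
Total = 25×40 + 23×35 + 18×50 + 17×10 = 2875.

2875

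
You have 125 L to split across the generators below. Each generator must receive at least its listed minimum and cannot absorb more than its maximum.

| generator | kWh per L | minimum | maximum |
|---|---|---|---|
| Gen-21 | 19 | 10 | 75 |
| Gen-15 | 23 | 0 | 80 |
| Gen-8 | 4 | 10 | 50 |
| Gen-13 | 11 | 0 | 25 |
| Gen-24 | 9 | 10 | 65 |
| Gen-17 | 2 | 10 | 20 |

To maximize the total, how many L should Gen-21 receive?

Meeting every minimum uses 10+0+10+0+10+10 = 40 L, leaving 85.
Highest kWh per L first: Gen-15 23 > Gen-21 19 > Gen-13 11 > Gen-24 9 > Gen-8 4 > Gen-17 2.
Give Gen-15 80 more to hit its cap of 80 — 5 left.
Gen-21: +5 (room for 65) → 15. Pool exhausted.

15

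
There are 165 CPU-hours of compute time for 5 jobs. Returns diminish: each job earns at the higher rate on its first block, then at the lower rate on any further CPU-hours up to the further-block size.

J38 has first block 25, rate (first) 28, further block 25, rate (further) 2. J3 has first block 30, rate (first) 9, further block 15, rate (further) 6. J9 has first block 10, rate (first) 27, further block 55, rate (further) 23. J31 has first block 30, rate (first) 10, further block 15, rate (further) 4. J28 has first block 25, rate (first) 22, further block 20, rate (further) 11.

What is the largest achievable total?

Order all 10 blocks by rate: J38/tier1 28 > J9/tier1 27 > J9/tier2 23 > J28/tier1 22 > J28/tier2 11 > J31/tier1 10 > J3/tier1 9 > J3/tier2 6 > J31/tier2 4 > J38/tier2 2.
J38/tier1 (28): +25 ; 140 left.
J9 tier1 at 27: fill all 10 ; 130 left.
J9/tier2 (23): +55 ; 75 left.
J28 tier1 at 22: fill all 25 ; 50 left.
J28/tier2 (11): +20 ; 30 left.
Fill J31 tier1 block (30 at 10) ; 0 left.
Total = 28×25 + 27×10 + 23×55 + 22×25 + 11×20 + 10×30 = 3305.

3305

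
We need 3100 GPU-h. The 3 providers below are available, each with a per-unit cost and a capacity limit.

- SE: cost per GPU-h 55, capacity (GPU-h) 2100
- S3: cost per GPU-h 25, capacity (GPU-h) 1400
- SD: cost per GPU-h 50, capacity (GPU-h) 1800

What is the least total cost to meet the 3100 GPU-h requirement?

Cheapest first:
S3 (25): use full 1400 ; 1700 GPU-h to go.
SD (50): take the remaining 1700 ; done.
SE: unused.
Cost = 1400×25 + 1700×50 = 120000.

120000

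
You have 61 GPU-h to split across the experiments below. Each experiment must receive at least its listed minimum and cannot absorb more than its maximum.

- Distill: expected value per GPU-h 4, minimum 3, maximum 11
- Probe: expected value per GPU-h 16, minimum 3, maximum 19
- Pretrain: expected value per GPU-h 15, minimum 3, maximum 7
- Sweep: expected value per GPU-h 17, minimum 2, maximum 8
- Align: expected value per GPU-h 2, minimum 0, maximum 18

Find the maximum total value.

621

Meeting every minimum uses 3+3+3+2+0 = 11 GPU-h, leaving 50.
Highest expected value per GPU-h first: Sweep 17 > Probe 16 > Pretrain 15 > Distill 4 > Align 2.
Sweep: +6 to 8 (cap) ; 44 left.
Probe: +16 to 19 (cap) ; 28 left.
Pretrain takes 4 more to reach its cap of 7 ; 24 left.
Distill takes 8 more to reach its cap of 11 ; 16 left.
Align has room for 18 more but only 16 remain, so it gets 16.
Total = 4×11 + 16×19 + 15×7 + 17×8 + 2×16 = 621.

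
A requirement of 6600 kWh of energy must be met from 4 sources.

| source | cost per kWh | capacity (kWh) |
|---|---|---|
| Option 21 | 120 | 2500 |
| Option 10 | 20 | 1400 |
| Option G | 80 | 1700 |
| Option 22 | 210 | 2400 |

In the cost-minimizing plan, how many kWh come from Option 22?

Fill from the cheapest source first.
Take 1400 from Option 10 at 20 — need 5200 more.
Take 1700 from Option G at 80 — need 3500 more.
Take 2500 from Option 21 at 120 — need 1000 more.
Option 22 at 210: take 1000 of its 2400 — requirement met.

1000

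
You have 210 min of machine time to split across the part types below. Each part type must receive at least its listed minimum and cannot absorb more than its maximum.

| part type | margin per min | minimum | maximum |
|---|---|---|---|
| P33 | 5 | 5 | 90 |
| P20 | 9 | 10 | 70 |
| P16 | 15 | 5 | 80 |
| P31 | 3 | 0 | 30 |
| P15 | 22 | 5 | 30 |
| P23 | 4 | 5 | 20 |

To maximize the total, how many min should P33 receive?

25

Meeting every minimum uses 5+10+5+0+5+5 = 30 min, leaving 180.
Order the part types by margin per min: P15 22 > P16 15 > P20 9 > P33 5 > P23 4 > P31 3.
P15 takes 25 more to reach its cap of 30 — 155 left.
P16: +75 to 80 (cap) — 80 left.
Give P20 60 more to hit its cap of 70 — 20 left.
P33 has room for 85 more but only 20 remain, so it gets 25.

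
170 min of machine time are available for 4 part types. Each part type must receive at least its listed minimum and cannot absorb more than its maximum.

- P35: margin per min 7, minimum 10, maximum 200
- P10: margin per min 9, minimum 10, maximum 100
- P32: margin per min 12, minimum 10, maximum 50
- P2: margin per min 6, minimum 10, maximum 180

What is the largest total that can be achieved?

1630

Meeting every minimum uses 10+10+10+10 = 40 min, leaving 130.
Highest margin per min first: P32 12 > P10 9 > P35 7 > P2 6.
Give P32 40 more to hit its cap of 50 → 90 left.
P10 takes 90 more to reach its cap of 100 → 0 left.
Total = 7×10 + 9×100 + 12×50 + 6×10 = 1630.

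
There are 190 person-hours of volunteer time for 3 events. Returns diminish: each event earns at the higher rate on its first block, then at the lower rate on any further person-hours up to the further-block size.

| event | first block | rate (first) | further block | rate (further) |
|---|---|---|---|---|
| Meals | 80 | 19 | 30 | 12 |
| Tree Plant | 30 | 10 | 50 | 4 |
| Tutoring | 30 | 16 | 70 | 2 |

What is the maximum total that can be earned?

Order all 6 blocks by rate: Meals/first 19 > Tutoring/first 16 > Meals/second 12 > Tree Plant/first 10 > Tree Plant/second 4 > Tutoring/second 2.
Meals/first (19): +80 → 110 left.
Tutoring first at 16: fill all 30 → 80 left.
Meals/second (12): +30 → 50 left.
Tree Plant/first (10): +30 → 20 left.
20 remain; put them into Tree Plant second at 4.
Total = 19×80 + 16×30 + 12×30 + 10×30 + 4×20 = 2740.

2740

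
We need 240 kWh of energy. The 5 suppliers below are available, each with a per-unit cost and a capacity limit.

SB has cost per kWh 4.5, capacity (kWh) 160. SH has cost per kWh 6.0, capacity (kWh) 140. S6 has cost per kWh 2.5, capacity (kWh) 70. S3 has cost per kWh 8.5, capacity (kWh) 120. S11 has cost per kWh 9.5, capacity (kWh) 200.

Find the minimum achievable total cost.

Use suppliers in increasing cost order.
Take 70 from S6 at 2.5 — need 170 more.
SB at 4.5: take all 160 kWh — 10 still needed.
SH at 6.0: take 10 of its 140 — requirement met.
S3, S11: unused.
Cost = 70×2.5 + 160×4.5 + 10×6.0 = 955.

955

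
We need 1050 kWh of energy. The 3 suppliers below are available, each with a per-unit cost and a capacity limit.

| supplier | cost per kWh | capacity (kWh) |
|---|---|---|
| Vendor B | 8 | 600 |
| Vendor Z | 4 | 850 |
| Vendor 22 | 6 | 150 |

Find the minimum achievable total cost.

Use suppliers in increasing cost order.
Vendor Z at 4: take all 850 kWh → 200 still needed.
Vendor 22 at 6: take all 150 kWh → 50 still needed.
Vendor B (8): take the remaining 50 → done.
Cost = 850×4 + 150×6 + 50×8 = 4700.

4700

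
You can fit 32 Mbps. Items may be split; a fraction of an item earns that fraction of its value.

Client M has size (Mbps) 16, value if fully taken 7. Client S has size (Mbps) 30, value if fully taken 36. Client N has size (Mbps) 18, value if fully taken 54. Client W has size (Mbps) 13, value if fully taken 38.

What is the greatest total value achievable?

93.2

Rank by value-to-size ratio: Client N 54/18≈3, Client W 38/13≈2.92, Client S 36/30≈1.2, Client M 7/16≈0.438.
Client N: take in full, 18 Mbps for value 54 → 14 left.
All 13 Mbps of Client W fit (value 38) → 1 remain.
Only 1 Mbps remain; take 1/30 of Client S for value 36×1/30 = 1.2.
Total value = 93.2.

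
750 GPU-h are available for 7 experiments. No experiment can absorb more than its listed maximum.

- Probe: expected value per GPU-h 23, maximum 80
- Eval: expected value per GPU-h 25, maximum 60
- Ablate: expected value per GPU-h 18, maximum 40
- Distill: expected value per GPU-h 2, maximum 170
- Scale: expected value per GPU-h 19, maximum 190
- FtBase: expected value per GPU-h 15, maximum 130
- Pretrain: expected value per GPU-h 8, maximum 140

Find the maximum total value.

10960

Rank by expected value per GPU-h: Eval 25 > Probe 23 > Scale 19 > Ablate 18 > FtBase 15 > Pretrain 8 > Distill 2.
Give Eval 60 to hit its cap of 60 ; 690 left.
Probe: +80 to 80 (cap) ; 610 left.
Scale: +190 to 190 (cap) ; 420 left.
Ablate: +40 to 40 (cap) ; 380 left.
FtBase takes 130 to reach its cap of 130 ; 250 left.
Give Pretrain 140 to hit its cap of 140 ; 110 left.
Distill has room for 170 but only 110 remain, so it gets 110.
Total = 23×80 + 25×60 + 18×40 + 2×110 + 19×190 + 15×130 + 8×140 = 10960.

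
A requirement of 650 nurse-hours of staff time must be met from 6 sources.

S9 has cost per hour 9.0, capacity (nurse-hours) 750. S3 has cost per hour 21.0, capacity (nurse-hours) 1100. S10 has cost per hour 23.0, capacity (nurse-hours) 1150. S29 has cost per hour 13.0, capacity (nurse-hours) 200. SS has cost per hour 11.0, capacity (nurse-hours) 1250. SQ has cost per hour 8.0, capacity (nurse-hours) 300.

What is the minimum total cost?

5550

Use sources in increasing cost order.
Take 300 from SQ at 8.0 ; need 350 more.
S9 at 9.0: take 350 of its 750 ; requirement met.
SS, S29, S3, S10: unused.
Cost = 300×8.0 + 350×9.0 = 5550.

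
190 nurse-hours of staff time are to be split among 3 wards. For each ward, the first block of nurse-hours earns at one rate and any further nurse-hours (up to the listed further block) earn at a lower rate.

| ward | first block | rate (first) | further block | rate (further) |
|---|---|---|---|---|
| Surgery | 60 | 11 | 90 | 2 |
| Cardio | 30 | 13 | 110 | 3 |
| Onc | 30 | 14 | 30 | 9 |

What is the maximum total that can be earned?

1860

Treat each block as its own option and order by rate: Onc/T1 14 > Cardio/T1 13 > Surgery/T1 11 > Onc/T2 9 > Cardio/T2 3 > Surgery/T2 2.
Onc/T1 (14): +30 → 160 left.
Cardio T1 at 13: fill all 30 → 130 left.
Surgery T1 at 11: fill all 60 → 70 left.
Fill Onc T2 block (30 at 9) → 40 left.
40 remain; put them into Cardio T2 at 3.
Total = 14×30 + 13×30 + 11×60 + 9×30 + 3×40 = 1860.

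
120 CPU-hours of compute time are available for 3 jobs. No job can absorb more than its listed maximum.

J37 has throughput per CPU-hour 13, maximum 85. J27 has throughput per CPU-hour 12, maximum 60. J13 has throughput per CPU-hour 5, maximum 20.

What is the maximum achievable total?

1525

Highest throughput per CPU-hour first: J37 13 > J27 12 > J13 5.
J37: +85 to 85 (cap) — 35 left.
J27 has room for 60 but only 35 remain, so it gets 35.
Total = 13×85 + 12×35 = 1525.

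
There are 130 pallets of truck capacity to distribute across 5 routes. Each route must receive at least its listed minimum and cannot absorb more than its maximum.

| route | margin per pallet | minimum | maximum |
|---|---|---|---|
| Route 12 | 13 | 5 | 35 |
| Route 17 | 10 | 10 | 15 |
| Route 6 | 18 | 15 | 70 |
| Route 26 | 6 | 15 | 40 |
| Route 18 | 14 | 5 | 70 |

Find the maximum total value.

1935

Meeting every minimum uses 5+10+15+15+5 = 50 pallets, leaving 80.
Order the routes by margin per pallet: Route 6 18 > Route 18 14 > Route 12 13 > Route 17 10 > Route 26 6.
Route 6 takes 55 more to reach its cap of 70 ; 25 left.
Only 25 left; Route 18 takes them to reach 30.
Total = 13×5 + 10×10 + 18×70 + 6×15 + 14×30 = 1935.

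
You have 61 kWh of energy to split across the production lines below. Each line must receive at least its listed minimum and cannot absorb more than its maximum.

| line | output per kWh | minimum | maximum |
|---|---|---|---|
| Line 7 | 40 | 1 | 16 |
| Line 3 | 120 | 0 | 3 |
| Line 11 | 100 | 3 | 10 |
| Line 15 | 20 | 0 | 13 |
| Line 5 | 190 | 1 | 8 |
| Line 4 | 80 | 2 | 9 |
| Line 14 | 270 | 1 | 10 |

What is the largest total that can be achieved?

Meeting every minimum uses 1+0+3+0+1+2+1 = 8 kWh, leaving 53.
Rank by output per kWh: Line 14 270 > Line 5 190 > Line 3 120 > Line 11 100 > Line 4 80 > Line 7 40 > Line 15 20.
Give Line 14 9 more to hit its cap of 10 — 44 left.
Give Line 5 7 more to hit its cap of 8 — 37 left.
Give Line 3 3 more to hit its cap of 3 — 34 left.
Give Line 11 7 more to hit its cap of 10 — 27 left.
Line 4 takes 7 more to reach its cap of 9 — 20 left.
Line 7: +15 to 16 (cap) — 5 left.
Only 5 left; Line 15 takes them to reach 5.
Total = 40×16 + 120×3 + 100×10 + 20×5 + 190×8 + 80×9 + 270×10 = 7040.

7040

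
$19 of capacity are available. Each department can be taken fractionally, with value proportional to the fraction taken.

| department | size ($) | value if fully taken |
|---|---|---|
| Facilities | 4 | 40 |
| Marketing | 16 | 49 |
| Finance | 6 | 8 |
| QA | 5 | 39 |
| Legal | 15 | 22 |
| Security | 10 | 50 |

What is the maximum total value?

129

Rank by value-to-size ratio: Facilities 40/4≈10, QA 39/5≈7.8, Security 50/10≈5, Marketing 49/16≈3.06, Legal 22/15≈1.47, Finance 8/6≈1.33.
Facilities: take in full, 4 $ for value 40 → 15 left.
All 5 $ of QA fit (value 39) → 10 remain.
Security: take in full, 10 $ for value 50 → 0 left.
Total value = 129.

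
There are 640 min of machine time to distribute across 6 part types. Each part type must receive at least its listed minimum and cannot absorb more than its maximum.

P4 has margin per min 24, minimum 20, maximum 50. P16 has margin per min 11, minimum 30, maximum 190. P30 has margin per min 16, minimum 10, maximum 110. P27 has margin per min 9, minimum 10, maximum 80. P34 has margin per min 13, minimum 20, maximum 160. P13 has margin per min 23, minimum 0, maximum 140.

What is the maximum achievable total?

10220

Meeting every minimum uses 20+30+10+10+20+0 = 90 min, leaving 550.
Highest margin per min first: P4 24 > P13 23 > P30 16 > P34 13 > P16 11 > P27 9.
P4 takes 30 more to reach its cap of 50 ; 520 left.
Give P13 140 more to hit its cap of 140 ; 380 left.
P30: +100 to 110 (cap) ; 280 left.
P34 takes 140 more to reach its cap of 160 ; 140 left.
Only 140 left; P16 takes them to reach 170.
Total = 24×50 + 11×170 + 16×110 + 9×10 + 13×160 + 23×140 = 10220.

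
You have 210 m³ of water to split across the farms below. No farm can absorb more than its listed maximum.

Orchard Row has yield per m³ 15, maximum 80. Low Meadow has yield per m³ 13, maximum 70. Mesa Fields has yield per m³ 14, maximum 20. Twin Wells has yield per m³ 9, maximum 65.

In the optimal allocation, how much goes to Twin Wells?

Highest yield per m³ first: Orchard Row 15 > Mesa Fields 14 > Low Meadow 13 > Twin Wells 9.
Orchard Row: +80 to 80 (cap) ; 130 left.
Mesa Fields takes 20 to reach its cap of 20 ; 110 left.
Low Meadow takes 70 to reach its cap of 70 ; 40 left.
Twin Wells has room for 65 but only 40 remain, so it gets 40.

40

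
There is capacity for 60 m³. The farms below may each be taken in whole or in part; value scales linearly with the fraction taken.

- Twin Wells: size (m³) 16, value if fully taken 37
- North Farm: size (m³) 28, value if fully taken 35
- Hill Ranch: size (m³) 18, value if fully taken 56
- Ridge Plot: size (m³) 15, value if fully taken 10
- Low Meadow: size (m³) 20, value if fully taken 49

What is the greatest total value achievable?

Best value per unit of size first: Hill Ranch 56/18≈3.11, Low Meadow 49/20≈2.45, Twin Wells 37/16≈2.31, North Farm 35/28≈1.25, Ridge Plot 10/15≈0.667.
Hill Ranch: take in full, 18 m³ for value 56 — 42 left.
Take all of Low Meadow (20 m³, value 49) — 22 m³ left.
Take all of Twin Wells (16 m³, value 37) — 6 m³ left.
Fill the last 6 m³ with part of North Farm: 6/28 of it earns 7.5.
Total value = 149.5.

149.5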